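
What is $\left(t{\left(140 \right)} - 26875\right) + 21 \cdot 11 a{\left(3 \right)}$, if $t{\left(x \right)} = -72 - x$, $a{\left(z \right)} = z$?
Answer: $-26394$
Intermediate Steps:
$\left(t{\left(140 \right)} - 26875\right) + 21 \cdot 11 a{\left(3 \right)} = \left(\left(-72 - 140\right) - 26875\right) + 21 \cdot 11 \cdot 3 = \left(\left(-72 - 140\right) - 26875\right) + 231 \cdot 3 = \left(-212 - 26875\right) + 693 = -27087 + 693 = -26394$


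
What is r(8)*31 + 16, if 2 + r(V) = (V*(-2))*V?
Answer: -4014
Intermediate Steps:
r(V) = -2 - 2*V² (r(V) = -2 + (V*(-2))*V = -2 + (-2*V)*V = -2 - 2*V²)
r(8)*31 + 16 = (-2 - 2*8²)*31 + 16 = (-2 - 2*64)*31 + 16 = (-2 - 128)*31 + 16 = -130*31 + 16 = -4030 + 16 = -4014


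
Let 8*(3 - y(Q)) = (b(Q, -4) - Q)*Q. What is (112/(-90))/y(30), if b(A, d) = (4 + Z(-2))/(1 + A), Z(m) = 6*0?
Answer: -3472/320895 ≈ -0.010820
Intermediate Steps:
Z(m) = 0
b(A, d) = 4/(1 + A) (b(A, d) = (4 + 0)/(1 + A) = 4/(1 + A))
y(Q) = 3 - Q*(-Q + 4/(1 + Q))/8 (y(Q) = 3 - (4/(1 + Q) - Q)*Q/8 = 3 - (-Q + 4/(1 + Q))*Q/8 = 3 - Q*(-Q + 4/(1 + Q))/8)
(112/(-90))/y(30) = (112/(-90))/(((-4*30 + (1 + 30)*(24 + 30²))/(8*(1 + 30)))) = (112*(-1/90))/(((⅛)*(-120 + 31*(24 + 900))/31)) = -56*248/(-120 + 31*924)/45 = -56*248/(-120 + 28644)/45 = -56/(45*((⅛)*(1/31)*28524)) = -56/(45*7131/62) = -56/45*62/7131 = -3472/320895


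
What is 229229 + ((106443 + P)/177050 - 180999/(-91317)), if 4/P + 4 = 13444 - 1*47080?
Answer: 10389550577213653131/45323381829500 ≈ 2.2923e+5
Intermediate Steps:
P = -1/8410 (P = 4/(-4 + (13444 - 1*47080)) = 4/(-4 + (13444 - 47080)) = 4/(-4 - 33636) = 4/(-33640) = 4*(-1/33640) = -1/8410 ≈ -0.00011891)
229229 + ((106443 + P)/177050 - 180999/(-91317)) = 229229 + ((106443 - 1/8410)/177050 - 180999/(-91317)) = 229229 + ((895185629/8410)*(1/177050) - 180999*(-1/91317)) = 229229 + (895185629/1488990500 + 60333/30439) = 229229 + 117083819197631/45323381829500 = 10389550577213653131/45323381829500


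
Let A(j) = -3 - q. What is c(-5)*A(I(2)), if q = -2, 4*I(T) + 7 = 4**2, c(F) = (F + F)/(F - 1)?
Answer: -5/3 ≈ -1.6667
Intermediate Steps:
c(F) = 2*F/(-1 + F) (c(F) = (2*F)/(-1 + F) = 2*F/(-1 + F))
I(T) = 9/4 (I(T) = -7/4 + (1/4)*4**2 = -7/4 + (1/4)*16 = -7/4 + 4 = 9/4)
A(j) = -1 (A(j) = -3 - 1*(-2) = -3 + 2 = -1)
c(-5)*A(I(2)) = (2*(-5)/(-1 - 5))*(-1) = (2*(-5)/(-6))*(-1) = (2*(-5)*(-1/6))*(-1) = (5/3)*(-1) = -5/3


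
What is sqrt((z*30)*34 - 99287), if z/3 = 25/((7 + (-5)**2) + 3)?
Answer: I*sqrt(4757963)/7 ≈ 311.61*I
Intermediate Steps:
z = 15/7 (z = 3*(25/((7 + (-5)**2) + 3)) = 3*(25/((7 + 25) + 3)) = 3*(25/(32 + 3)) = 3*(25/35) = 3*(25*(1/35)) = 3*(5/7) = 15/7 ≈ 2.1429)
sqrt((z*30)*34 - 99287) = sqrt(((15/7)*30)*34 - 99287) = sqrt((450/7)*34 - 99287) = sqrt(15300/7 - 99287) = sqrt(-679709/7) = I*sqrt(4757963)/7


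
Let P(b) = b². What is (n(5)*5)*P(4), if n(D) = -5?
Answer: -400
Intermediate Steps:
(n(5)*5)*P(4) = -5*5*4² = -25*16 = -400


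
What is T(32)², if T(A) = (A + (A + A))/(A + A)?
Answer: 9/4 ≈ 2.2500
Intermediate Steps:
T(A) = 3/2 (T(A) = (A + 2*A)/((2*A)) = (3*A)*(1/(2*A)) = 3/2)
T(32)² = (3/2)² = 9/4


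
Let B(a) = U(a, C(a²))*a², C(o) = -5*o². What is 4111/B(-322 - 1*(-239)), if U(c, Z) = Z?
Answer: -4111/1634701866845 ≈ -2.5148e-9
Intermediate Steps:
B(a) = -5*a⁶ (B(a) = (-5*a⁴)*a² = -5*a⁶)
4111/B(-322 - 1*(-239)) = 4111/((-5*(-322 - 1*(-239))⁶)) = 4111/((-5*(-322 + 239)⁶)) = 4111/((-5*(-83)⁶)) = 4111/((-5*326940373369)) = 4111/(-1634701866845) = 4111*(-1/1634701866845) = -4111/1634701866845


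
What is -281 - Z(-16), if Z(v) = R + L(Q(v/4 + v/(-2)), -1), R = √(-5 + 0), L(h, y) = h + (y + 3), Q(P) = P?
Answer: -287 - I*√5 ≈ -287.0 - 2.2361*I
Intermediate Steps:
L(h, y) = 3 + h + y (L(h, y) = h + (3 + y) = 3 + h + y)
R = I*√5 (R = √(-5) = I*√5 ≈ 2.2361*I)
Z(v) = 2 - v/4 + I*√5 (Z(v) = I*√5 + (3 + (v/4 + v/(-2)) - 1) = I*√5 + (3 + (v*(¼) + v*(-½)) - 1) = I*√5 + (3 + (v/4 - v/2) - 1) = I*√5 + (3 - v/4 - 1) = I*√5 + (2 - v/4) = 2 - v/4 + I*√5)
-281 - Z(-16) = -281 - (2 - ¼*(-16) + I*√5) = -281 - (2 + 4 + I*√5) = -281 - (6 + I*√5) = -281 + (-6 - I*√5) = -287 - I*√5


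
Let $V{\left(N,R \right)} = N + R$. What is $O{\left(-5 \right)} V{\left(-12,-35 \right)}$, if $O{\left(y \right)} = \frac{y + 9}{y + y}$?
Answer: $\frac{94}{5} \approx 18.8$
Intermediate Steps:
$O{\left(y \right)} = \frac{9 + y}{2 y}$
$O{\left(-5 \right)} V{\left(-12,-35 \right)} = \frac{9 - 5}{2 \left(-5\right)} \left(-12 - 35\right) = \frac{1}{2} \left(- \frac{1}{5}\right) 4 \left(-47\right) = \left(- \frac{2}{5}\right) \left(-47\right) = \frac{94}{5}$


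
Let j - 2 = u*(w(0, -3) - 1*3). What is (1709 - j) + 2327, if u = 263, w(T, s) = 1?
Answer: 4560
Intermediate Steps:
j = -524 (j = 2 + 263*(1 - 1*3) = 2 + 263*(1 - 3) = 2 + 263*(-2) = 2 - 526 = -524)
(1709 - j) + 2327 = (1709 - 1*(-524)) + 2327 = (1709 + 524) + 2327 = 2233 + 2327 = 4560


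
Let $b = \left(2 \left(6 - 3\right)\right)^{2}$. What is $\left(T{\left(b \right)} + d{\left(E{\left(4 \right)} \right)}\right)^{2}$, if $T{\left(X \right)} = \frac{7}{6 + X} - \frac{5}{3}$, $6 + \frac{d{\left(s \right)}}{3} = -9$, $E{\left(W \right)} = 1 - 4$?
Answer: $\frac{8649}{4} \approx 2162.3$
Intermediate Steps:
$E{\left(W \right)} = -3$
$d{\left(s \right)} = -45$ ($d{\left(s \right)} = -18 + 3 \left(-9\right) = -18 - 27 = -45$)
$b = 36$ ($b = \left(2 \cdot 3\right)^{2} = 6^{2} = 36$)
$T{\left(X \right)} = - \frac{5}{3} + \frac{7}{6 + X}$ ($T{\left(X \right)} = \frac{7}{6 + X} - \frac{5}{3} = - \frac{5}{3} + \frac{7}{6 + X}$)
$\left(T{\left(b \right)} + d{\left(E{\left(4 \right)} \right)}\right)^{2} = \left(\frac{-9 - 180}{3 \left(6 + 36\right)} - 45\right)^{2} = \left(\frac{-9 - 180}{3 \cdot 42} - 45\right)^{2} = \left(\frac{1}{3} \cdot \frac{1}{42} \left(-189\right) - 45\right)^{2} = \left(- \frac{3}{2} - 45\right)^{2} = \left(- \frac{93}{2}\right)^{2} = \frac{8649}{4}$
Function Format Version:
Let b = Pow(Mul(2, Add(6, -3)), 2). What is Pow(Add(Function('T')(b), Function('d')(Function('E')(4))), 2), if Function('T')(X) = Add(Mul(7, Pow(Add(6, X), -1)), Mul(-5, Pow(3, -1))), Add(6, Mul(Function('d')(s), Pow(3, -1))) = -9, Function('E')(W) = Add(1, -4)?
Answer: Rational(8649, 4) ≈ 2162.3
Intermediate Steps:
Function('E')(W) = -3
Function('d')(s) = -45 (Function('d')(s) = Add(-18, Mul(3, -9)) = Add(-18, -27) = -45)
b = 36 (b = Pow(Mul(2, 3), 2) = Pow(6, 2) = 36)
Function('T')(X) = Add(Rational(-5, 3), Mul(7, Pow(Add(6, X), -1))) (Function('T')(X) = Add(Mul(7, Pow(Add(6, X), -1)), Mul(-5, Rational(1, 3))) = Add(Mul(7, Pow(Add(6, X), -1)), Rational(-5, 3)) = Add(Rational(-5, 3), Mul(7, Pow(Add(6, X), -1))))
Pow(Add(Function('T')(b), Function('d')(Function('E')(4))), 2) = Pow(Add(Mul(Rational(1, 3), Pow(Add(6, 36), -1), Add(-9, Mul(-5, 36))), -45), 2) = Pow(Add(Mul(Rational(1, 3), Pow(42, -1), Add(-9, -180)), -45), 2) = Pow(Add(Mul(Rational(1, 3), Rational(1, 42), -189), -45), 2) = Pow(Add(Rational(-3, 2), -45), 2) = Pow(Rational(-93, 2), 2) = Rational(8649, 4)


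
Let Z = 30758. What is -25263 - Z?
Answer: -56021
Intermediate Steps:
-25263 - Z = -25263 - 1*30758 = -25263 - 30758 = -56021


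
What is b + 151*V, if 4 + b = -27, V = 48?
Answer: 7217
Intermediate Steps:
b = -31 (b = -4 - 27 = -31)
b + 151*V = -31 + 151*48 = -31 + 7248 = 7217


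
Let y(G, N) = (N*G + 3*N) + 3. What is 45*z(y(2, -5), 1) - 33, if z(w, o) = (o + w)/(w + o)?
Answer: 12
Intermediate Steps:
y(G, N) = 3 + 3*N + G*N (y(G, N) = (G*N + 3*N) + 3 = (3*N + G*N) + 3 = 3 + 3*N + G*N)
z(w, o) = 1 (z(w, o) = (o + w)/(o + w) = 1)
45*z(y(2, -5), 1) - 33 = 45*1 - 33 = 45 - 33 = 12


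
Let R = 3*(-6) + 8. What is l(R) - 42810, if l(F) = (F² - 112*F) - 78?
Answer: -41668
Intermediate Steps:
R = -10 (R = -18 + 8 = -10)
l(F) = -78 + F² - 112*F
l(R) - 42810 = (-78 + (-10)² - 112*(-10)) - 42810 = (-78 + 100 + 1120) - 42810 = 1142 - 42810 = -41668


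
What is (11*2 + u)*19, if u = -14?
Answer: 152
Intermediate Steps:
(11*2 + u)*19 = (11*2 - 14)*19 = (22 - 14)*19 = 8*19 = 152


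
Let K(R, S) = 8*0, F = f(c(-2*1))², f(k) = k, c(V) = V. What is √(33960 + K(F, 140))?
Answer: 2*√8490 ≈ 184.28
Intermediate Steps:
F = 4 (F = (-2*1)² = (-2)² = 4)
K(R, S) = 0
√(33960 + K(F, 140)) = √(33960 + 0) = √33960 = 2*√8490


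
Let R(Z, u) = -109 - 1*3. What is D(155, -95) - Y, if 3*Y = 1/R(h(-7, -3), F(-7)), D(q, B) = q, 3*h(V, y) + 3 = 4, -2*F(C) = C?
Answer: 52081/336 ≈ 155.00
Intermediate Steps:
F(C) = -C/2
h(V, y) = ⅓ (h(V, y) = -1 + (⅓)*4 = -1 + 4/3 = ⅓)
R(Z, u) = -112 (R(Z, u) = -109 - 3 = -112)
Y = -1/336 (Y = (⅓)/(-112) = (⅓)*(-1/112) = -1/336 ≈ -0.0029762)
D(155, -95) - Y = 155 - 1*(-1/336) = 155 + 1/336 = 52081/336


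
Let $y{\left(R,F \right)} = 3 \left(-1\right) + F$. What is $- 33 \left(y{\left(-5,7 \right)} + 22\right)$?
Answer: $-858$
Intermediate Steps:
$y{\left(R,F \right)} = -3 + F$
$- 33 \left(y{\left(-5,7 \right)} + 22\right) = - 33 \left(\left(-3 + 7\right) + 22\right) = - 33 \left(4 + 22\right) = \left(-33\right) 26 = -858$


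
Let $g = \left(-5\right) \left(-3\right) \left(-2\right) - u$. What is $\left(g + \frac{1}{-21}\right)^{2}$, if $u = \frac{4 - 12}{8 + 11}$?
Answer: $\frac{139736041}{159201} \approx 877.73$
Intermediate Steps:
$u = - \frac{8}{19} \approx -0.42105$
$g = - \frac{562}{19}$ ($g = \left(-5\right) \left(-3\right) \left(-2\right) - - \frac{8}{19} = 15 \left(-2\right) + \frac{8}{19} = -30 + \frac{8}{19} = - \frac{562}{19} \approx -29.579$)
$\left(g + \frac{1}{-21}\right)^{2} = \left(- \frac{562}{19} + \frac{1}{-21}\right)^{2} = \left(- \frac{562}{19} - \frac{1}{21}\right)^{2} = \left(- \frac{11821}{399}\right)^{2} = \frac{139736041}{159201}$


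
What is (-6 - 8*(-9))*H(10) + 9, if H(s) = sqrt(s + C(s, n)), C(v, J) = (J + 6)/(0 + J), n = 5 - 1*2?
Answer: 9 + 66*sqrt(13) ≈ 246.97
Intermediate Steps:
n = 3 (n = 5 - 2 = 3)
C(v, J) = (6 + J)/J
H(s) = sqrt(3 + s) (H(s) = sqrt(s + (6 + 3)/3) = sqrt(s + (1/3)*9) = sqrt(s + 3) = sqrt(3 + s))
(-6 - 8*(-9))*H(10) + 9 = (-6 - 8*(-9))*sqrt(3 + 10) + 9 = (-6 + 72)*sqrt(13) + 9 = 66*sqrt(13) + 9 = 9 + 66*sqrt(13)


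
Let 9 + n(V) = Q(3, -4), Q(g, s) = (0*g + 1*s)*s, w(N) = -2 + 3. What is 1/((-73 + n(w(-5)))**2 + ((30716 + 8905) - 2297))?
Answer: 1/41680 ≈ 2.3992e-5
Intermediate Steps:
w(N) = 1
Q(g, s) = s**2 (Q(g, s) = (0 + s)*s = s*s = s**2)
n(V) = 7 (n(V) = -9 + (-4)**2 = -9 + 16 = 7)
1/((-73 + n(w(-5)))**2 + ((30716 + 8905) - 2297)) = 1/((-73 + 7)**2 + ((30716 + 8905) - 2297)) = 1/((-66)**2 + (39621 - 2297)) = 1/(4356 + 37324) = 1/41680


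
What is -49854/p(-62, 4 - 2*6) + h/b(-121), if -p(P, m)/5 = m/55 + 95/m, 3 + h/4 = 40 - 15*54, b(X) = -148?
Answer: -52745409/65231 ≈ -808.59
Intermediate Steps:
h = -3092 (h = -12 + 4*(40 - 15*54) = -12 + 4*(40 - 810) = -12 + 4*(-770) = -12 - 3080 = -3092)
p(P, m) = -475/m - m/11 (p(P, m) = -5*(m/55 + 95/m) = -5*(95/m + m/55) = -475/m - m/11)
-49854/p(-62, 4 - 2*6) + h/b(-121) = -49854/(-475/(4 - 2*6) - (4 - 2*6)/11) - 3092/(-148) = -49854/(-475/(4 - 12) - (4 - 12)/11) - 3092*(-1/148) = -49854/(-475/(-8) - 1/11*(-8)) + 773/37 = -49854/(-475*(-1/8) + 8/11) + 773/37 = -49854/(475/8 + 8/11) + 773/37 = -49854/5289/88 + 773/37 = -49854*88/5289 + 773/37 = -1462384/1763 + 773/37 = -52745409/65231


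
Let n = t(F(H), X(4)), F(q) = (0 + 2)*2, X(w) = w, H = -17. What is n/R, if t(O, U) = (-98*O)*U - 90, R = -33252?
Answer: 829/16626 ≈ 0.049862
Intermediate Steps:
F(q) = 4 (F(q) = 2*2 = 4)
t(O, U) = -90 - 98*O*U (t(O, U) = -98*O*U - 90 = -90 - 98*O*U)
n = -1658 (n = -90 - 98*4*4 = -90 - 1568 = -1658)
n/R = -1658/(-33252) = -1658*(-1/33252) = 829/16626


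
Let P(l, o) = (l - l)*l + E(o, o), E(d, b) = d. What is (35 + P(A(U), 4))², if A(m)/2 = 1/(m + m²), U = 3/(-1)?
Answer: 1521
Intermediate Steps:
U = -3 (U = 3*(-1) = -3)
A(m) = 2/(m + m²)
P(l, o) = o (P(l, o) = (l - l)*l + o = 0*l + o = 0 + o = o)
(35 + P(A(U), 4))² = (35 + 4)² = 39² = 1521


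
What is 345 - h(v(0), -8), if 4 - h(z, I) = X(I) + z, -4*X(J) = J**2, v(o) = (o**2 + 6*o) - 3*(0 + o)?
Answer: 325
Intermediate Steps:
v(o) = o**2 + 3*o (v(o) = (o**2 + 6*o) - 3*o = o**2 + 3*o)
X(J) = -J**2/4
h(z, I) = 4 - z + I**2/4 (h(z, I) = 4 - (-I**2/4 + z) = 4 - (z - I**2/4) = 4 + (-z + I**2/4) = 4 - z + I**2/4)
345 - h(v(0), -8) = 345 - (4 - 0*(3 + 0) + (1/4)*(-8)**2) = 345 - (4 - 0*3 + (1/4)*64) = 345 - (4 - 1*0 + 16) = 345 - (4 + 0 + 16) = 345 - 1*20 = 345 - 20 = 325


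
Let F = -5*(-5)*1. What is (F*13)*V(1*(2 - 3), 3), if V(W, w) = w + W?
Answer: 650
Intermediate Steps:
F = 25 (F = 25*1 = 25)
V(W, w) = W + w
(F*13)*V(1*(2 - 3), 3) = (25*13)*(1*(2 - 3) + 3) = 325*(1*(-1) + 3) = 325*(-1 + 3) = 325*2 = 650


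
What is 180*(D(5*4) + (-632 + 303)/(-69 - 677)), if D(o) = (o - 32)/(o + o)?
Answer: 9468/373 ≈ 25.383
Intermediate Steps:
D(o) = (-32 + o)/(2*o) (D(o) = (-32 + o)/((2*o)) = (-32 + o)*(1/(2*o)) = (-32 + o)/(2*o))
180*(D(5*4) + (-632 + 303)/(-69 - 677)) = 180*((-32 + 5*4)/(2*((5*4))) + (-632 + 303)/(-69 - 677)) = 180*((1/2)*(-32 + 20)/20 - 329/(-746)) = 180*((1/2)*(1/20)*(-12) - 329*(-1/746)) = 180*(-3/10 + 329/746) = 180*(263/1865) = 9468/373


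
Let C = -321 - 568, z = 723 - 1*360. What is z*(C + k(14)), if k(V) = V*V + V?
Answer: -246477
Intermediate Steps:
k(V) = V + V**2 (k(V) = V**2 + V = V + V**2)
z = 363 (z = 723 - 360 = 363)
C = -889
z*(C + k(14)) = 363*(-889 + 14*(1 + 14)) = 363*(-889 + 14*15) = 363*(-889 + 210) = 363*(-679) = -246477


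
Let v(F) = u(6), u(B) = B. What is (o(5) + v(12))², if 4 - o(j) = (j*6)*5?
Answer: 19600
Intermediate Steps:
v(F) = 6
o(j) = 4 - 30*j (o(j) = 4 - j*6*5 = 4 - 6*j*5 = 4 - 30*j)
(o(5) + v(12))² = ((4 - 30*5) + 6)² = ((4 - 150) + 6)² = (-146 + 6)² = (-140)² = 19600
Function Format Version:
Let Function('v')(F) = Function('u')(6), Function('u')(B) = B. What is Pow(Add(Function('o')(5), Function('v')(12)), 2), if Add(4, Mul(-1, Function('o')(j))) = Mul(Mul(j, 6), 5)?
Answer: 19600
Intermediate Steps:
Function('v')(F) = 6
Function('o')(j) = Add(4, Mul(-30, j)) (Function('o')(j) = Add(4, Mul(-1, Mul(Mul(j, 6), 5))) = Add(4, Mul(-1, Mul(Mul(6, j), 5))) = Add(4, Mul(-1, Mul(30, j))) = Add(4, Mul(-30, j)))
Pow(Add(Function('o')(5), Function('v')(12)), 2) = Pow(Add(Add(4, Mul(-30, 5)), 6), 2) = Pow(Add(Add(4, -150), 6), 2) = Pow(Add(-146, 6), 2) = Pow(-140, 2) = 19600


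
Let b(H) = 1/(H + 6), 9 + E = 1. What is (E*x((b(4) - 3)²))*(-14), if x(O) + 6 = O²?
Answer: 4530967/625 ≈ 7249.5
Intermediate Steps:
E = -8 (E = -9 + 1 = -8)
b(H) = 1/(6 + H)
x(O) = -6 + O²
(E*x((b(4) - 3)²))*(-14) = -8*(-6 + ((1/(6 + 4) - 3)²)²)*(-14) = -8*(-6 + ((1/10 - 3)²)²)*(-14) = -8*(-6 + ((⅒ - 3)²)²)*(-14) = -8*(-6 + ((-29/10)²)²)*(-14) = -8*(-6 + (841/100)²)*(-14) = -8*(-6 + 707281/10000)*(-14) = -8*647281/10000*(-14) = -647281/1250*(-14) = 4530967/625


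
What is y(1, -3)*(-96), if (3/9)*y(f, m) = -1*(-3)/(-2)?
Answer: 432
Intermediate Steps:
y(f, m) = -9/2 (y(f, m) = 3*(-1*(-3)/(-2)) = 3*(3*(-½)) = 3*(-3/2) = -9/2)
y(1, -3)*(-96) = -9/2*(-96) = 432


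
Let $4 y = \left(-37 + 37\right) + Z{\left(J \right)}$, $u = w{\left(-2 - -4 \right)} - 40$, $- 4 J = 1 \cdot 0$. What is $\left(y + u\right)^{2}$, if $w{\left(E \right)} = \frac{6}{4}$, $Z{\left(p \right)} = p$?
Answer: $\frac{5929}{4} \approx 1482.3$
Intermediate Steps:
$J = 0$ ($J = - \frac{1 \cdot 0}{4} = \left(- \frac{1}{4}\right) 0 = 0$)
$w{\left(E \right)} = \frac{3}{2}$ ($w{\left(E \right)} = 6 \cdot \frac{1}{4} = \frac{3}{2}$)
$u = - \frac{77}{2}$ ($u = \frac{3}{2} - 40 = - \frac{77}{2} \approx -38.5$)
$y = 0$ ($y = \frac{\left(-37 + 37\right) + 0}{4} = \frac{0 + 0}{4} = \frac{1}{4} \cdot 0 = 0$)
$\left(y + u\right)^{2} = \left(0 - \frac{77}{2}\right)^{2} = \left(- \frac{77}{2}\right)^{2} = \frac{5929}{4}$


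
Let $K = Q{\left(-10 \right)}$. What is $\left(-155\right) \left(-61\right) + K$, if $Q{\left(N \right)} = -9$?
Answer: $9446$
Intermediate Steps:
$K = -9$
$\left(-155\right) \left(-61\right) + K = \left(-155\right) \left(-61\right) - 9 = 9455 - 9 = 9446$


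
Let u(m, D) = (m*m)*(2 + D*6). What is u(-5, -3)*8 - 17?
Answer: -3217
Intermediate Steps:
u(m, D) = m**2*(2 + 6*D)
u(-5, -3)*8 - 17 = ((-5)**2*(2 + 6*(-3)))*8 - 17 = (25*(2 - 18))*8 - 17 = (25*(-16))*8 - 17 = -400*8 - 17 = -3200 - 17 = -3217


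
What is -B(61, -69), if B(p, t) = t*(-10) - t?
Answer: -759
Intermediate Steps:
B(p, t) = -11*t (B(p, t) = -10*t - t = -11*t)
-B(61, -69) = -(-11)*(-69) = -1*759 = -759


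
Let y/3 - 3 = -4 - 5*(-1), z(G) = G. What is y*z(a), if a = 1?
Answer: 12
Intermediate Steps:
y = 12 (y = 9 + 3*(-4 - 5*(-1)) = 9 + 3*(-4 + 5) = 9 + 3*1 = 9 + 3 = 12)
y*z(a) = 12*1 = 12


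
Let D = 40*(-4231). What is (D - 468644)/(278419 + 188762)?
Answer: -5452/3993 ≈ -1.3654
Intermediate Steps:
D = -169240
(D - 468644)/(278419 + 188762) = (-169240 - 468644)/(278419 + 188762) = -637884/467181 = -637884*1/467181 = -5452/3993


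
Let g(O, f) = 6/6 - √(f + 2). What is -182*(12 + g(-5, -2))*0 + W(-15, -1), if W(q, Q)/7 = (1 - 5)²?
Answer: 112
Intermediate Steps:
g(O, f) = 1 - √(2 + f) (g(O, f) = 6*(⅙) - √(2 + f) = 1 - √(2 + f))
W(q, Q) = 112 (W(q, Q) = 7*(1 - 5)² = 7*(-4)² = 7*16 = 112)
-182*(12 + g(-5, -2))*0 + W(-15, -1) = -182*(12 + (1 - √(2 - 2)))*0 + 112 = -182*(12 + (1 - √0))*0 + 112 = -182*(12 + (1 - 1*0))*0 + 112 = -182*(12 + (1 + 0))*0 + 112 = -182*(12 + 1)*0 + 112 = -2366*0 + 112 = -182*0 + 112 = 0 + 112 = 112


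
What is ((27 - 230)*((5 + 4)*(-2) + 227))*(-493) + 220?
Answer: 20916731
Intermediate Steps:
((27 - 230)*((5 + 4)*(-2) + 227))*(-493) + 220 = -203*(9*(-2) + 227)*(-493) + 220 = -203*(-18 + 227)*(-493) + 220 = -203*209*(-493) + 220 = -42427*(-493) + 220 = 20916511 + 220 = 20916731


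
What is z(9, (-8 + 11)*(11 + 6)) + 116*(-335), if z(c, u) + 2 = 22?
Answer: -38840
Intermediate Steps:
z(c, u) = 20 (z(c, u) = -2 + 22 = 20)
z(9, (-8 + 11)*(11 + 6)) + 116*(-335) = 20 + 116*(-335) = 20 - 38860 = -38840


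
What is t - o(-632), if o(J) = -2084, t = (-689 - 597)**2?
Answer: 1655880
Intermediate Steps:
t = 1653796 (t = (-1286)**2 = 1653796)
t - o(-632) = 1653796 - 1*(-2084) = 1653796 + 2084 = 1655880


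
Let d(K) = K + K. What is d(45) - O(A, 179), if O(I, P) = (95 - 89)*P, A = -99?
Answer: -984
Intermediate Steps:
O(I, P) = 6*P
d(K) = 2*K
d(45) - O(A, 179) = 2*45 - 6*179 = 90 - 1*1074 = 90 - 1074 = -984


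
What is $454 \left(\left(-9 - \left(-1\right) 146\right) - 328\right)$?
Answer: $-86714$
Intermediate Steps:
$454 \left(\left(-9 - \left(-1\right) 146\right) - 328\right) = 454 \left(\left(-9 - -146\right) - 328\right) = 454 \left(\left(-9 + 146\right) - 328\right) = 454 \left(137 - 328\right) = 454 \left(-191\right) = -86714$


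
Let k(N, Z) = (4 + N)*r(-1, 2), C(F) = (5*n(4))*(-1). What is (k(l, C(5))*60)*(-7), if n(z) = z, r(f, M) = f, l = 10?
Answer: 5880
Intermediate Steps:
C(F) = -20 (C(F) = (5*4)*(-1) = 20*(-1) = -20)
k(N, Z) = -4 - N (k(N, Z) = (4 + N)*(-1) = -4 - N)
(k(l, C(5))*60)*(-7) = ((-4 - 1*10)*60)*(-7) = ((-4 - 10)*60)*(-7) = -14*60*(-7) = -840*(-7) = 5880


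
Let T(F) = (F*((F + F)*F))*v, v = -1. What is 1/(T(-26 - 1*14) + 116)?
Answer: 1/128116 ≈ 7.8054e-6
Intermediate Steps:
T(F) = -2*F³ (T(F) = (F*((F + F)*F))*(-1) = (F*((2*F)*F))*(-1) = (F*(2*F²))*(-1) = (2*F³)*(-1) = -2*F³)
1/(T(-26 - 1*14) + 116) = 1/(-2*(-26 - 1*14)³ + 116) = 1/(-2*(-26 - 14)³ + 116) = 1/(-2*(-40)³ + 116) = 1/(-2*(-64000) + 116) = 1/(128000 + 116) = 1/128116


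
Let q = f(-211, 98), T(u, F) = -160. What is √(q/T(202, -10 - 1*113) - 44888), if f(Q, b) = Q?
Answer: I*√71818690/40 ≈ 211.86*I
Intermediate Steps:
q = -211
√(q/T(202, -10 - 1*113) - 44888) = √(-211/(-160) - 44888) = √(-211*(-1/160) - 44888) = √(211/160 - 44888) = √(-7181869/160) = I*√71818690/40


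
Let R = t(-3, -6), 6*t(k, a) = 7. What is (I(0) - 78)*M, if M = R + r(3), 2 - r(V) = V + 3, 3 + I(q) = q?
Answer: 459/2 ≈ 229.50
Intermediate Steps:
t(k, a) = 7/6 (t(k, a) = (1/6)*7 = 7/6)
I(q) = -3 + q
r(V) = -1 - V (r(V) = 2 - (V + 3) = 2 - (3 + V) = 2 + (-3 - V) = -1 - V)
R = 7/6 ≈ 1.1667
M = -17/6 (M = 7/6 + (-1 - 1*3) = 7/6 + (-1 - 3) = 7/6 - 4 = -17/6 ≈ -2.8333)
(I(0) - 78)*M = ((-3 + 0) - 78)*(-17/6) = (-3 - 78)*(-17/6) = -81*(-17/6) = 459/2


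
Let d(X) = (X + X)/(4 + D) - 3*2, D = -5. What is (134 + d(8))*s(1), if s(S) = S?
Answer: 112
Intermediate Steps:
d(X) = -6 - 2*X (d(X) = (X + X)/(4 - 5) - 3*2 = (2*X)/(-1) - 6 = (2*X)*(-1) - 6 = -2*X - 6 = -6 - 2*X)
(134 + d(8))*s(1) = (134 + (-6 - 2*8))*1 = (134 + (-6 - 16))*1 = (134 - 22)*1 = 112*1 = 112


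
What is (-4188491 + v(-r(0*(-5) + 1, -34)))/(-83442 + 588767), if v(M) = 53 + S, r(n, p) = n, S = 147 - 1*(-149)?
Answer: -4188142/505325 ≈ -8.2880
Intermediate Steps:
S = 296 (S = 147 + 149 = 296)
v(M) = 349 (v(M) = 53 + 296 = 349)
(-4188491 + v(-r(0*(-5) + 1, -34)))/(-83442 + 588767) = (-4188491 + 349)/(-83442 + 588767) = -4188142/505325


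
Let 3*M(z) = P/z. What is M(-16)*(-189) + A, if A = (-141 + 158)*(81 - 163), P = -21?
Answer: -23627/16 ≈ -1476.7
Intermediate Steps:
M(z) = -7/z (M(z) = (-21/z)/3 = -7/z)
A = -1394 (A = 17*(-82) = -1394)
M(-16)*(-189) + A = -7/(-16)*(-189) - 1394 = -7*(-1/16)*(-189) - 1394 = (7/16)*(-189) - 1394 = -1323/16 - 1394 = -23627/16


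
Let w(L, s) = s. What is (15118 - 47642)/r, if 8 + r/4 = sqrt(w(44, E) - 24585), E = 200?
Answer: 65048/24449 + 8131*I*sqrt(24385)/24449 ≈ 2.6606 + 51.933*I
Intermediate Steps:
r = -32 + 4*I*sqrt(24385) (r = -32 + 4*sqrt(200 - 24585) = -32 + 4*sqrt(-24385) = -32 + 4*(I*sqrt(24385)) = -32 + 4*I*sqrt(24385) ≈ -32.0 + 624.63*I)
(15118 - 47642)/r = (15118 - 47642)/(-32 + 4*I*sqrt(24385)) = -32524/(-32 + 4*I*sqrt(24385))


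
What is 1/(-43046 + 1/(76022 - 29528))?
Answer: -46494/2001380723 ≈ -2.3231e-5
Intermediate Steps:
1/(-43046 + 1/(76022 - 29528)) = 1/(-43046 + 1/46494) = 1/(-2001380723/46494) = -46494/2001380723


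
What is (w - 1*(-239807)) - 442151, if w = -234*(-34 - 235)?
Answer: -139398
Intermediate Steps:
w = 62946 (w = -234*(-269) = 62946)
(w - 1*(-239807)) - 442151 = (62946 - 1*(-239807)) - 442151 = (62946 + 239807) - 442151 = 302753 - 442151 = -139398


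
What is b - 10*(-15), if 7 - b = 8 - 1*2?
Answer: 151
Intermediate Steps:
b = 1 (b = 7 - (8 - 1*2) = 7 - (8 - 2) = 7 - 1*6 = 7 - 6 = 1)
b - 10*(-15) = 1 - 10*(-15) = 1 + 150 = 151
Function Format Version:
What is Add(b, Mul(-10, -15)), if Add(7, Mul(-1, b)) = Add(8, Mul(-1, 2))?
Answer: 151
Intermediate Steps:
b = 1 (b = Add(7, Mul(-1, Add(8, Mul(-1, 2)))) = Add(7, Mul(-1, Add(8, -2))) = Add(7, Mul(-1, 6)) = Add(7, -6) = 1)
Add(b, Mul(-10, -15)) = Add(1, Mul(-10, -15)) = Add(1, 150) = 151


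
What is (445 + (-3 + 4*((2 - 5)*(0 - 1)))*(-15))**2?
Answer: 96100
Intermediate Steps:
(445 + (-3 + 4*((2 - 5)*(0 - 1)))*(-15))**2 = (445 + (-3 + 4*(-3*(-1)))*(-15))**2 = (445 + (-3 + 4*3)*(-15))**2 = (445 + (-3 + 12)*(-15))**2 = (445 + 9*(-15))**2 = (445 - 135)**2 = 310**2 = 96100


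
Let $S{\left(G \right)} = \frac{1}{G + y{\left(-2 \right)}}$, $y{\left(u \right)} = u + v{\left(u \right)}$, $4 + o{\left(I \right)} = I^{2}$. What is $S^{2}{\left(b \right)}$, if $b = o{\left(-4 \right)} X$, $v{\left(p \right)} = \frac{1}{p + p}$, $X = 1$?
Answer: $\frac{16}{1521} \approx 0.010519$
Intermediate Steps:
$o{\left(I \right)} = -4 + I^{2}$
$v{\left(p \right)} = \frac{1}{2 p}$
$b = 12$ ($b = \left(-4 + \left(-4\right)^{2}\right) 1 = \left(-4 + 16\right) 1 = 12 \cdot 1 = 12$)
$y{\left(u \right)} = u + \frac{1}{2 u}$
$S{\left(G \right)} = \frac{1}{- \frac{9}{4} + G}$ ($S{\left(G \right)} = \frac{1}{G - \left(2 - \frac{1}{2 \left(-2\right)}\right)} = \frac{1}{G + \left(-2 + \frac{1}{2} \left(- \frac{1}{2}\right)\right)} = \frac{1}{G - \frac{9}{4}} = \frac{1}{- \frac{9}{4} + G}$)
$S^{2}{\left(b \right)} = \left(\frac{4}{-9 + 4 \cdot 12}\right)^{2} = \left(\frac{4}{-9 + 48}\right)^{2} = \left(\frac{4}{39}\right)^{2} = \frac{16}{1521}$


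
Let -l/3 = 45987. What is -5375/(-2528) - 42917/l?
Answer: 850034551/348765408 ≈ 2.4373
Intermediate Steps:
l = -137961 (l = -3*45987 = -137961)
-5375/(-2528) - 42917/l = -5375/(-2528) - 42917/(-137961) = -5375*(-1/2528) - 42917*(-1/137961) = 5375/2528 + 42917/137961 = 850034551/348765408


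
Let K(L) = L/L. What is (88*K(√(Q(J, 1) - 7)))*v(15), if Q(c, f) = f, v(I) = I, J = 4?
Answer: 1320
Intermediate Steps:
K(L) = 1
(88*K(√(Q(J, 1) - 7)))*v(15) = (88*1)*15 = 88*15 = 1320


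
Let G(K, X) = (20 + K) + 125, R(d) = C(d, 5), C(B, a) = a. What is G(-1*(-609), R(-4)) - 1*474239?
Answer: -473485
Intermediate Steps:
R(d) = 5
G(K, X) = 145 + K
G(-1*(-609), R(-4)) - 1*474239 = (145 - 1*(-609)) - 1*474239 = (145 + 609) - 474239 = 754 - 474239 = -473485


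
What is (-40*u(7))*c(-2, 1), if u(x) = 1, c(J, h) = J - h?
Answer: 120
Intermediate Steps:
(-40*u(7))*c(-2, 1) = (-40*1)*(-2 - 1*1) = -40*(-2 - 1) = -40*(-3) = 120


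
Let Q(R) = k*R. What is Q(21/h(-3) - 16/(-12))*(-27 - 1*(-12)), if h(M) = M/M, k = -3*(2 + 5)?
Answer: 7035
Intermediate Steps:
k = -21 (k = -3*7 = -21)
h(M) = 1
Q(R) = -21*R
Q(21/h(-3) - 16/(-12))*(-27 - 1*(-12)) = (-21*(21/1 - 16/(-12)))*(-27 - 1*(-12)) = (-21*(21*1 - 16*(-1/12)))*(-27 + 12) = -21*(21 + 4/3)*(-15) = -21*67/3*(-15) = -469*(-15) = 7035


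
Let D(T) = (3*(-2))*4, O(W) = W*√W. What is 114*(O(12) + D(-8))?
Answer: -2736 + 2736*√3 ≈ 2002.9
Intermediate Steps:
O(W) = W^(3/2)
D(T) = -24 (D(T) = -6*4 = -24)
114*(O(12) + D(-8)) = 114*(12^(3/2) - 24) = 114*(24*√3 - 24) = 114*(-24 + 24*√3) = -2736 + 2736*√3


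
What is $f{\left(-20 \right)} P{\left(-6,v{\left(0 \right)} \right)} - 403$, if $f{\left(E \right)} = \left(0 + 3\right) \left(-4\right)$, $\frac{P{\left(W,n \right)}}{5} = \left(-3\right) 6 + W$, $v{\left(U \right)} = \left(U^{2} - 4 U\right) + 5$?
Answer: $1037$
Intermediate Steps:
$v{\left(U \right)} = 5 + U^{2} - 4 U$
$P{\left(W,n \right)} = -90 + 5 W$ ($P{\left(W,n \right)} = 5 \left(\left(-3\right) 6 + W\right) = 5 \left(-18 + W\right) = -90 + 5 W$)
$f{\left(E \right)} = -12$ ($f{\left(E \right)} = 3 \left(-4\right) = -12$)
$f{\left(-20 \right)} P{\left(-6,v{\left(0 \right)} \right)} - 403 = - 12 \left(-90 + 5 \left(-6\right)\right) - 403 = - 12 \left(-90 - 30\right) - 403 = \left(-12\right) \left(-120\right) - 403 = 1440 - 403 = 1037$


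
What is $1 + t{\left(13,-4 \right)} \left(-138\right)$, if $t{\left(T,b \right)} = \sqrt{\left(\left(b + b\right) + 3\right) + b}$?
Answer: $1 - 414 i \approx 1.0 - 414.0 i$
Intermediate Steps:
$t{\left(T,b \right)} = \sqrt{3 + 3 b}$ ($t{\left(T,b \right)} = \sqrt{\left(2 b + 3\right) + b} = \sqrt{\left(3 + 2 b\right) + b} = \sqrt{3 + 3 b}$)
$1 + t{\left(13,-4 \right)} \left(-138\right) = 1 + \sqrt{3 + 3 \left(-4\right)} \left(-138\right) = 1 + \sqrt{3 - 12} \left(-138\right) = 1 + \sqrt{-9} \left(-138\right) = 1 + 3 i \left(-138\right) = 1 - 414 i$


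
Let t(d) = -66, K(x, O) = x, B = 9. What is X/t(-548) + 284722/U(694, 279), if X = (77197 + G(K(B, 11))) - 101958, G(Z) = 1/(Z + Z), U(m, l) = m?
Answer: 323781727/412236 ≈ 785.43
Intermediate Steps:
G(Z) = 1/(2*Z)
X = -445697/18 (X = (77197 + (½)/9) - 101958 = (77197 + (½)*(⅑)) - 101958 = (77197 + 1/18) - 101958 = 1389547/18 - 101958 = -445697/18 ≈ -24761.)
X/t(-548) + 284722/U(694, 279) = -445697/18/(-66) + 284722/694 = -445697/18*(-1/66) + 284722*(1/694) = 445697/1188 + 142361/347 = 323781727/412236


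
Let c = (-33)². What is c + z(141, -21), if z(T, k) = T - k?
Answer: 1251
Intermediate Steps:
c = 1089
c + z(141, -21) = 1089 + (141 - 1*(-21)) = 1089 + (141 + 21) = 1089 + 162 = 1251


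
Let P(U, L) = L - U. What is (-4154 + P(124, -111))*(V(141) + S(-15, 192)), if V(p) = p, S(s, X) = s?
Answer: -553014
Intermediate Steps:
(-4154 + P(124, -111))*(V(141) + S(-15, 192)) = (-4154 + (-111 - 1*124))*(141 - 15) = (-4154 + (-111 - 124))*126 = (-4154 - 235)*126 = -4389*126 = -553014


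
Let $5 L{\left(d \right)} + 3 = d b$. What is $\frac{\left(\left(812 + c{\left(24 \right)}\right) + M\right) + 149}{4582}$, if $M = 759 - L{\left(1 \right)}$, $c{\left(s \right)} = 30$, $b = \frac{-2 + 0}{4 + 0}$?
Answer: $\frac{17507}{45820} \approx 0.38208$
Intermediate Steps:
$b = - \frac{1}{2}$ ($b = - \frac{2}{4} = \left(-2\right) \frac{1}{4} = - \frac{1}{2} \approx -0.5$)
$L{\left(d \right)} = - \frac{3}{5} - \frac{d}{10}$ ($L{\left(d \right)} = - \frac{3}{5} + \frac{d \left(- \frac{1}{2}\right)}{5} = - \frac{3}{5} + \frac{\left(- \frac{1}{2}\right) d}{5} = - \frac{3}{5} - \frac{d}{10}$)
$M = \frac{7597}{10}$ ($M = 759 - \left(- \frac{3}{5} - \frac{1}{10}\right) = 759 - - \frac{7}{10} = 759 + \frac{7}{10} = \frac{7597}{10} \approx 759.7$)
$\frac{\left(\left(812 + c{\left(24 \right)}\right) + M\right) + 149}{4582} = \frac{\left(\left(812 + 30\right) + \frac{7597}{10}\right) + 149}{4582} = \left(\left(842 + \frac{7597}{10}\right) + 149\right) \frac{1}{4582} = \left(\frac{16017}{10} + 149\right) \frac{1}{4582} = \frac{17507}{10} \cdot \frac{1}{4582} = \frac{17507}{45820}$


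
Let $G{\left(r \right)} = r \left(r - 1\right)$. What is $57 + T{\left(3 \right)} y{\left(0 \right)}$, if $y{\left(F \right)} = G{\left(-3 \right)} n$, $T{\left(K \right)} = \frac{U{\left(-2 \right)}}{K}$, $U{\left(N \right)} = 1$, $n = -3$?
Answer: $45$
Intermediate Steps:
$G{\left(r \right)} = r \left(-1 + r\right)$
$T{\left(K \right)} = \frac{1}{K}$ ($T{\left(K \right)} = 1 \frac{1}{K} = \frac{1}{K}$)
$y{\left(F \right)} = -36$ ($y{\left(F \right)} = - 3 \left(-1 - 3\right) \left(-3\right) = \left(-3\right) \left(-4\right) \left(-3\right) = 12 \left(-3\right) = -36$)
$57 + T{\left(3 \right)} y{\left(0 \right)} = 57 + \frac{1}{3} \left(-36\right) = 57 - 12 = 45$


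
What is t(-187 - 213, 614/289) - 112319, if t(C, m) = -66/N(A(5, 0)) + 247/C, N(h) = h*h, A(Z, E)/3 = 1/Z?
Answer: -135003541/1200 ≈ -1.1250e+5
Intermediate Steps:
A(Z, E) = 3/Z
N(h) = h²
t(C, m) = -550/3 + 247/C (t(C, m) = -66/((3/5)²) + 247/C = -66/((3*(⅕))²) + 247/C = -66/((⅗)²) + 247/C = -66/9/25 + 247/C = -66*25/9 + 247/C = -550/3 + 247/C)
t(-187 - 213, 614/289) - 112319 = (-550/3 + 247/(-187 - 213)) - 112319 = (-550/3 + 247/(-400)) - 112319 = (-550/3 + 247*(-1/400)) - 112319 = (-550/3 - 247/400) - 112319 = -220741/1200 - 112319 = -135003541/1200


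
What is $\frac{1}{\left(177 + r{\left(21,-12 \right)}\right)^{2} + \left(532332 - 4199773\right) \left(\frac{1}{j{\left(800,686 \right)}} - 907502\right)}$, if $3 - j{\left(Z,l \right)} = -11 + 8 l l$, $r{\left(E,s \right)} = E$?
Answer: $\frac{3764754}{12529892217494887285} \approx 3.0046 \cdot 10^{-13}$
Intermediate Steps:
$j{\left(Z,l \right)} = 14 - 8 l^{2}$ ($j{\left(Z,l \right)} = 3 - \left(-11 + 8 l l\right) = 3 - \left(-11 + 8 l^{2}\right) = 14 - 8 l^{2}$)
$\frac{1}{\left(177 + r{\left(21,-12 \right)}\right)^{2} + \left(532332 - 4199773\right) \left(\frac{1}{j{\left(800,686 \right)}} - 907502\right)} = \frac{1}{\left(177 + 21\right)^{2} + \left(532332 - 4199773\right) \left(\frac{1}{14 - 8 \cdot 686^{2}} - 907502\right)} = \frac{1}{198^{2} - 3667441 \left(\frac{1}{14 - 3764768} - 907502\right)} = \frac{1}{39204 - 3667441 \left(\frac{1}{14 - 3764768} - 907502\right)} = \frac{1}{39204 - 3667441 \left(\frac{1}{-3764754} - 907502\right)} = \frac{1}{39204 - 3667441 \left(- \frac{1}{3764754} - 907502\right)} = \frac{1}{39204 - - \frac{12529892069901471469}{3764754}} = \frac{1}{39204 + \frac{12529892069901471469}{3764754}} = \frac{1}{\frac{12529892217494887285}{3764754}} = \frac{3764754}{12529892217494887285}$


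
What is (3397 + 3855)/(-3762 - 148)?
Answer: -3626/1955 ≈ -1.8547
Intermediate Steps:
(3397 + 3855)/(-3762 - 148) = 7252/(-3910) = 7252*(-1/3910) = -3626/1955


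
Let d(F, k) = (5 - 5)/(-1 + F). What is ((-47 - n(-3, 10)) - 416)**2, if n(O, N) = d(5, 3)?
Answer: 214369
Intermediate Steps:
d(F, k) = 0 (d(F, k) = 0/(-1 + F) = 0)
n(O, N) = 0
((-47 - n(-3, 10)) - 416)**2 = ((-47 - 1*0) - 416)**2 = ((-47 + 0) - 416)**2 = (-47 - 416)**2 = (-463)**2 = 214369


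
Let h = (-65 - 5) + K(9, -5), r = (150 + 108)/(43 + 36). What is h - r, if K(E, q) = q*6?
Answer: -8158/79 ≈ -103.27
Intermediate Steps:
K(E, q) = 6*q
r = 258/79 ≈ 3.2658
h = -100 (h = (-65 - 5) + 6*(-5) = -70 - 30 = -100)
h - r = -100 - 1*258/79 = -100 - 258/79 = -8158/79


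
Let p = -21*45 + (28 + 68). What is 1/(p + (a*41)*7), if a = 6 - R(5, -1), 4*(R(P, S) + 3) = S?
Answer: 4/7223 ≈ 0.00055379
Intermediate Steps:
R(P, S) = -3 + S/4
a = 37/4 (a = 6 - (-3 + (1/4)*(-1)) = 6 - (-3 - 1/4) = 6 - 1*(-13/4) = 6 + 13/4 = 37/4 ≈ 9.2500)
p = -849 (p = -945 + 96 = -849)
1/(p + (a*41)*7) = 1/(-849 + ((37/4)*41)*7) = 1/(-849 + (1517/4)*7) = 1/(-849 + 10619/4) = 1/(7223/4) = 4/7223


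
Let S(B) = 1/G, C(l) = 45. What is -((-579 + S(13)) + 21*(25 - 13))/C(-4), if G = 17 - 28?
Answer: 3598/495 ≈ 7.2687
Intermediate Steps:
G = -11
S(B) = -1/11 (S(B) = 1/(-11) = 1*(-1/11) = -1/11)
-((-579 + S(13)) + 21*(25 - 13))/C(-4) = -((-579 - 1/11) + 21*(25 - 13))/45 = -(-6370/11 + 21*12)/45 = -(-6370/11 + 252)/45 = -(-3598)/(11*45) = -1*(-3598/495) = 3598/495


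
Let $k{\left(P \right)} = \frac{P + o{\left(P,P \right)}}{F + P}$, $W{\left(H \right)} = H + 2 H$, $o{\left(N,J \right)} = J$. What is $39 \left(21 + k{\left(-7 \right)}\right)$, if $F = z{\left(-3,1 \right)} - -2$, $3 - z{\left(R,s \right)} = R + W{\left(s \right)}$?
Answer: $1092$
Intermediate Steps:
$W{\left(H \right)} = 3 H$
$z{\left(R,s \right)} = 3 - R - 3 s$ ($z{\left(R,s \right)} = 3 - \left(R + 3 s\right) = 3 - R - 3 s$)
$F = 5$ ($F = \left(3 - -3 - 3\right) - -2 = \left(3 + 3 - 3\right) + 2 = 3 + 2 = 5$)
$k{\left(P \right)} = \frac{2 P}{5 + P}$ ($k{\left(P \right)} = \frac{P + P}{5 + P} = \frac{2 P}{5 + P}$)
$39 \left(21 + k{\left(-7 \right)}\right) = 39 \left(21 + 2 \left(-7\right) \frac{1}{5 - 7}\right) = 39 \left(21 + 2 \left(-7\right) \frac{1}{-2}\right) = 39 \left(21 + 2 \left(-7\right) \left(- \frac{1}{2}\right)\right) = 39 \left(21 + 7\right) = 39 \cdot 28 = 1092$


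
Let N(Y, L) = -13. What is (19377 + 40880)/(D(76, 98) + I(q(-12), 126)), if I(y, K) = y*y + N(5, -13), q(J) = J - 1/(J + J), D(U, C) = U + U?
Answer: 34708032/162433 ≈ 213.68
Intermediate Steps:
D(U, C) = 2*U
q(J) = J - 1/(2*J)
I(y, K) = -13 + y**2 (I(y, K) = y*y - 13 = y**2 - 13 = -13 + y**2)
(19377 + 40880)/(D(76, 98) + I(q(-12), 126)) = (19377 + 40880)/(2*76 + (-13 + (-12 - 1/2/(-12))**2)) = 60257/(152 + (-13 + (-12 - 1/2*(-1/12))**2)) = 60257/(152 + (-13 + (-12 + 1/24)**2)) = 60257/(152 + (-13 + (-287/24)**2)) = 60257/(152 + (-13 + 82369/576)) = 60257/(152 + 74881/576) = 60257/(162433/576) = 60257*(576/162433) = 34708032/162433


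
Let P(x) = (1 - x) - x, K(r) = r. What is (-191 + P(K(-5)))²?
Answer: 32400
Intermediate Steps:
P(x) = 1 - 2*x
(-191 + P(K(-5)))² = (-191 + (1 - 2*(-5)))² = (-191 + (1 + 10))² = (-191 + 11)² = (-180)² = 32400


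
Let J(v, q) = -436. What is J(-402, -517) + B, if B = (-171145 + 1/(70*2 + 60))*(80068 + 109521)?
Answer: -6489441778611/200 ≈ -3.2447e+10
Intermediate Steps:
B = -6489441691411/200 (B = (-171145 + 1/(140 + 60))*189589 = (-171145 + 1/200)*189589 = -34228999/200*189589 = -6489441691411/200 ≈ -3.2447e+10)
J(-402, -517) + B = -436 - 6489441691411/200 = -6489441778611/200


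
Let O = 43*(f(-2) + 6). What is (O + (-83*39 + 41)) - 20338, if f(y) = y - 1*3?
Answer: -23491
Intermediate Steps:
f(y) = -3 + y (f(y) = y - 3 = -3 + y)
O = 43 (O = 43*((-3 - 2) + 6) = 43*(-5 + 6) = 43*1 = 43)
(O + (-83*39 + 41)) - 20338 = (43 + (-83*39 + 41)) - 20338 = (43 + (-3237 + 41)) - 20338 = (43 - 3196) - 20338 = -3153 - 20338 = -23491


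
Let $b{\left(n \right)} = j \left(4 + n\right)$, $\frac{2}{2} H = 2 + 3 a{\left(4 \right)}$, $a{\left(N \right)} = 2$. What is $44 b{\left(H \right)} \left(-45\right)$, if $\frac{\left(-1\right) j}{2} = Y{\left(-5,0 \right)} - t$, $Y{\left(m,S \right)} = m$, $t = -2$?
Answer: $-142560$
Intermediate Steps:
$H = 8$ ($H = 2 + 3 \cdot 2 = 2 + 6 = 8$)
$j = 6$ ($j = - 2 \left(-5 - -2\right) = - 2 \left(-5 + 2\right) = \left(-2\right) \left(-3\right) = 6$)
$b{\left(n \right)} = 24 + 6 n$ ($b{\left(n \right)} = 6 \left(4 + n\right) = 24 + 6 n$)
$44 b{\left(H \right)} \left(-45\right) = 44 \left(24 + 6 \cdot 8\right) \left(-45\right) = 44 \left(24 + 48\right) \left(-45\right) = 44 \cdot 72 \left(-45\right) = 3168 \left(-45\right) = -142560$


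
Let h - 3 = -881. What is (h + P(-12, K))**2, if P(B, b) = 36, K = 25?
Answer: 708964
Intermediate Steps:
h = -878 (h = 3 - 881 = -878)
(h + P(-12, K))**2 = (-878 + 36)**2 = (-842)**2 = 708964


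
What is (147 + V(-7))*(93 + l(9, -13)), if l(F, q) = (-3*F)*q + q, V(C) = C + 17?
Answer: 67667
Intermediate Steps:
V(C) = 17 + C
l(F, q) = q - 3*F*q (l(F, q) = -3*F*q + q = q - 3*F*q)
(147 + V(-7))*(93 + l(9, -13)) = (147 + (17 - 7))*(93 - 13*(1 - 3*9)) = (147 + 10)*(93 - 13*(1 - 27)) = 157*(93 - 13*(-26)) = 157*(93 + 338) = 157*431 = 67667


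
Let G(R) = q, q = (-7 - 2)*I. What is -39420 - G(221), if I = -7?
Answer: -39483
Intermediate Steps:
q = 63 (q = (-7 - 2)*(-7) = -9*(-7) = 63)
G(R) = 63
-39420 - G(221) = -39420 - 1*63 = -39420 - 63 = -39483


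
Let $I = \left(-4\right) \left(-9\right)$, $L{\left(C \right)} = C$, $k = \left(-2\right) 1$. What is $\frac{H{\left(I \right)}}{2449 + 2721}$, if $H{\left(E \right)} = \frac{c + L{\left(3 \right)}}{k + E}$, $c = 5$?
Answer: $\frac{2}{43945} \approx 4.5511 \cdot 10^{-5}$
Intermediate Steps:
$k = -2$
$I = 36$
$H{\left(E \right)} = \frac{8}{-2 + E}$ ($H{\left(E \right)} = \frac{5 + 3}{-2 + E} = \frac{8}{-2 + E}$)
$\frac{H{\left(I \right)}}{2449 + 2721} = \frac{8 \frac{1}{-2 + 36}}{2449 + 2721} = \frac{8 \cdot \frac{1}{34}}{5170} = \frac{1}{5170} \cdot \frac{4}{17} = \frac{2}{43945}$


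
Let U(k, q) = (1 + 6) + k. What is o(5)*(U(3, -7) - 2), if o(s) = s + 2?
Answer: 56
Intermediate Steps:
o(s) = 2 + s
U(k, q) = 7 + k
o(5)*(U(3, -7) - 2) = (2 + 5)*((7 + 3) - 2) = 7*(10 - 2) = 7*8 = 56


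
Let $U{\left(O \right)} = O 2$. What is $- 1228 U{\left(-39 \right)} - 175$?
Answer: $95609$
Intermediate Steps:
$U{\left(O \right)} = 2 O$
$- 1228 U{\left(-39 \right)} - 175 = - 1228 \cdot 2 \left(-39\right) - 175 = \left(-1228\right) \left(-78\right) - 175 = 95784 - 175 = 95609$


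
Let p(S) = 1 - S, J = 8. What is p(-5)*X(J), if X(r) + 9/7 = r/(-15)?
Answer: -382/35 ≈ -10.914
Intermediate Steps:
X(r) = -9/7 - r/15 (X(r) = -9/7 + r/(-15) = -9/7 + r*(-1/15) = -9/7 - r/15)
p(-5)*X(J) = (1 - 1*(-5))*(-9/7 - 1/15*8) = (1 + 5)*(-9/7 - 8/15) = 6*(-191/105) = -382/35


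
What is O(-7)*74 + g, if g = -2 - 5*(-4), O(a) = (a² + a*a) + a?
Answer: 6752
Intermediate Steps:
O(a) = a + 2*a² (O(a) = (a² + a²) + a = 2*a² + a = a + 2*a²)
g = 18 (g = -2 + 20 = 18)
O(-7)*74 + g = -7*(1 + 2*(-7))*74 + 18 = -7*(1 - 14)*74 + 18 = -7*(-13)*74 + 18 = 91*74 + 18 = 6734 + 18 = 6752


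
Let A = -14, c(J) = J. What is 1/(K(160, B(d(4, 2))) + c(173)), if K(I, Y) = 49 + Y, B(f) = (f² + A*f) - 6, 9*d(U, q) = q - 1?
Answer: 81/17371 ≈ 0.0046629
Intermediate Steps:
d(U, q) = -⅑ + q/9 (d(U, q) = (q - 1)/9 = (-1 + q)/9 = -⅑ + q/9)
B(f) = -6 + f² - 14*f (B(f) = (f² - 14*f) - 6 = -6 + f² - 14*f)
1/(K(160, B(d(4, 2))) + c(173)) = 1/((49 + (-6 + (-⅑ + (⅑)*2)² - 14*(-⅑ + (⅑)*2))) + 173) = 1/((49 + (-6 + (-⅑ + 2/9)² - 14*(-⅑ + 2/9))) + 173) = 1/((49 + (-6 + (⅑)² - 14*⅑)) + 173) = 1/((49 + (-6 + 1/81 - 14/9)) + 173) = 1/((49 - 611/81) + 173) = 1/(3358/81 + 173) = 1/(17371/81) = 81/17371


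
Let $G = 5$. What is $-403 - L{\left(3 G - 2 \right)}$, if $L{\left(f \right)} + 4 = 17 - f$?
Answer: $-403$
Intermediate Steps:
$L{\left(f \right)} = 13 - f$ ($L{\left(f \right)} = -4 - \left(-17 + f\right) = 13 - f$)
$-403 - L{\left(3 G - 2 \right)} = -403 - \left(13 - \left(3 \cdot 5 - 2\right)\right) = -403 - \left(13 - \left(15 - 2\right)\right) = -403 - \left(13 - 13\right) = -403 - 0 = -403 + 0 = -403$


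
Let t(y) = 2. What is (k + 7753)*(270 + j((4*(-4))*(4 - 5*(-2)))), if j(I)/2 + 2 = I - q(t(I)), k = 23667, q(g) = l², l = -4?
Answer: -6723880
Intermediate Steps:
q(g) = 16 (q(g) = (-4)² = 16)
j(I) = -36 + 2*I (j(I) = -4 + 2*(I - 1*16) = -4 + 2*(I - 16) = -4 + 2*(-16 + I) = -4 + (-32 + 2*I) = -36 + 2*I)
(k + 7753)*(270 + j((4*(-4))*(4 - 5*(-2)))) = (23667 + 7753)*(270 + (-36 + 2*((4*(-4))*(4 - 5*(-2))))) = 31420*(270 + (-36 + 2*(-16*(4 + 10)))) = 31420*(270 + (-36 + 2*(-16*14))) = 31420*(270 + (-36 + 2*(-224))) = 31420*(270 + (-36 - 448)) = 31420*(270 - 484) = 31420*(-214) = -6723880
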